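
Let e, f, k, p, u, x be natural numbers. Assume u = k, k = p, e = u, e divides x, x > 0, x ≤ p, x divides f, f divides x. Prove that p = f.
From u = k and k = p, u = p. Because e = u and e divides x, u divides x. x > 0, so u ≤ x. From u = p, p ≤ x. x ≤ p, so p = x. x divides f and f divides x, so x = f. Since p = x, p = f.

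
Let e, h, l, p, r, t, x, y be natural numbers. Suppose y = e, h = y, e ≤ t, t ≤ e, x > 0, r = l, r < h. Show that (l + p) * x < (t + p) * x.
e ≤ t and t ≤ e, so e = t. Because h = y and y = e, h = e. r = l and r < h, hence l < h. h = e, so l < e. Since e = t, l < t. Then l + p < t + p. Combined with x > 0, by multiplying by a positive, (l + p) * x < (t + p) * x.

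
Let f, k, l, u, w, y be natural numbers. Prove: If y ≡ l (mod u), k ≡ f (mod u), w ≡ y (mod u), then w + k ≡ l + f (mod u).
w ≡ y (mod u) and y ≡ l (mod u), thus w ≡ l (mod u). From k ≡ f (mod u), w + k ≡ l + f (mod u).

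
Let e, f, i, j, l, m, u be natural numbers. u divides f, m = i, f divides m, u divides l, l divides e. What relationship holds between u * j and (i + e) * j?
u * j divides (i + e) * j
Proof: From m = i and f divides m, f divides i. Since u divides f, u divides i. Because u divides l and l divides e, u divides e. Since u divides i, u divides i + e. Then u * j divides (i + e) * j.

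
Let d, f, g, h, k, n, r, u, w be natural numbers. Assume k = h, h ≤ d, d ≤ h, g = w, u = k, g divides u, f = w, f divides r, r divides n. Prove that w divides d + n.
Because h ≤ d and d ≤ h, h = d. Since k = h, k = d. u = k and g divides u, hence g divides k. Since g = w, w divides k. From k = d, w divides d. Because f = w and f divides r, w divides r. Because r divides n, w divides n. Since w divides d, w divides d + n.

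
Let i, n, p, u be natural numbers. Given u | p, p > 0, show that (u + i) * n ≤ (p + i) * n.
Since u | p and p > 0, u ≤ p. Then u + i ≤ p + i. Then (u + i) * n ≤ (p + i) * n.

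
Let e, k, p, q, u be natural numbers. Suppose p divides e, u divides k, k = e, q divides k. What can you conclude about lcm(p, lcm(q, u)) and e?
lcm(p, lcm(q, u)) divides e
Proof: q divides k and u divides k, hence lcm(q, u) divides k. k = e, so lcm(q, u) divides e. Since p divides e, lcm(p, lcm(q, u)) divides e.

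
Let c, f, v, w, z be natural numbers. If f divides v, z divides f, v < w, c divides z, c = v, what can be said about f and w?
f < w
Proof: From c divides z and z divides f, c divides f. c = v, so v divides f. Since f divides v, v = f. v < w, so f < w.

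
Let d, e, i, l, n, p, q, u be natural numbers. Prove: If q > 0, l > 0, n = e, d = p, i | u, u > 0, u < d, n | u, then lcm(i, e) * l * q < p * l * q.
Since n = e and n | u, e | u. i | u, so lcm(i, e) | u. u > 0, so lcm(i, e) ≤ u. Since d = p and u < d, u < p. From lcm(i, e) ≤ u, lcm(i, e) < p. From l > 0, lcm(i, e) * l < p * l. Since q > 0, lcm(i, e) * l * q < p * l * q.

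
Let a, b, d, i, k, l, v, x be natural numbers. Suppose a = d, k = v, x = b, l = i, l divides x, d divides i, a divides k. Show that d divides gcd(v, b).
k = v and a divides k, thus a divides v. a = d, so d divides v. x = b and l divides x, therefore l divides b. From l = i, i divides b. Since d divides i, d divides b. d divides v, so d divides gcd(v, b).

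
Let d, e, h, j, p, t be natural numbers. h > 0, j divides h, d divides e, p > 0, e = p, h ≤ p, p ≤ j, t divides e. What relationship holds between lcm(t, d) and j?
lcm(t, d) ≤ j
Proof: j divides h and h > 0, thus j ≤ h. Since h ≤ p, j ≤ p. Since p ≤ j, p = j. t divides e and d divides e, so lcm(t, d) divides e. Since e = p, lcm(t, d) divides p. From p > 0, lcm(t, d) ≤ p. p = j, so lcm(t, d) ≤ j.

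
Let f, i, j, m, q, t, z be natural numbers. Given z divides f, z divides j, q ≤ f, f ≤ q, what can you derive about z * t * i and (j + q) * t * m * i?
z * t * i divides (j + q) * t * m * i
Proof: f ≤ q and q ≤ f, thus f = q. Since z divides f, z divides q. z divides j, so z divides j + q. Then z * t divides (j + q) * t. Then z * t divides (j + q) * t * m. Then z * t * i divides (j + q) * t * m * i.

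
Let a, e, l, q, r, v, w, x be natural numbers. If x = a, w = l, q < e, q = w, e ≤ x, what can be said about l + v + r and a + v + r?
l + v + r < a + v + r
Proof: Because q = w and w = l, q = l. Since x = a and e ≤ x, e ≤ a. Since q < e, q < a. Since q = l, l < a. Then l + v < a + v. Then l + v + r < a + v + r.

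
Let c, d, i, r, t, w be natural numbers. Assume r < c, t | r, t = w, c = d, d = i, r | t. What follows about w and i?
w < i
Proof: From r | t and t | r, r = t. Because t = w, r = w. c = d and d = i, therefore c = i. Since r < c, r < i. r = w, so w < i.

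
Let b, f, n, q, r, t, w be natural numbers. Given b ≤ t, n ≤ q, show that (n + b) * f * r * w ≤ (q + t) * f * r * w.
n ≤ q and b ≤ t, thus n + b ≤ q + t. Then (n + b) * f ≤ (q + t) * f. Then (n + b) * f * r ≤ (q + t) * f * r. Then (n + b) * f * r * w ≤ (q + t) * f * r * w.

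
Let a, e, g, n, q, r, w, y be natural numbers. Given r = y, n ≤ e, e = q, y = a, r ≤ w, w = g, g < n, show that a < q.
r = y and y = a, therefore r = a. w = g and r ≤ w, therefore r ≤ g. g < n and n ≤ e, therefore g < e. Since e = q, g < q. Since r ≤ g, r < q. r = a, so a < q.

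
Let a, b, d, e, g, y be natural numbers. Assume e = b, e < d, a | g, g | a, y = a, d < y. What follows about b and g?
b < g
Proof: e = b and e < d, so b < d. a | g and g | a, hence a = g. y = a and d < y, thus d < a. a = g, so d < g. Since b < d, b < g.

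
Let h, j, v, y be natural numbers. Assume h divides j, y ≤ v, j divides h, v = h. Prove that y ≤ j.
From h divides j and j divides h, h = j. Since v = h, v = j. From y ≤ v, y ≤ j.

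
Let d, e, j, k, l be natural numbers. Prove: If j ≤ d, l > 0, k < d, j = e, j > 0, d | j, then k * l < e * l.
d | j and j > 0, so d ≤ j. j ≤ d, so d = j. Since j = e, d = e. Since k < d, k < e. Since l > 0, k * l < e * l.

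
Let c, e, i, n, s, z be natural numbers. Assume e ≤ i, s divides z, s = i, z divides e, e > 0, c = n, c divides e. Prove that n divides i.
From s = i and s divides z, i divides z. Since z divides e, i divides e. e > 0, so i ≤ e. Because e ≤ i, e = i. c = n and c divides e, hence n divides e. Since e = i, n divides i.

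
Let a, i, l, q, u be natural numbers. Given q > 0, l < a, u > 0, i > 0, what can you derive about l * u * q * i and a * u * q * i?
l * u * q * i < a * u * q * i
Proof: l < a and u > 0. By multiplying by a positive, l * u < a * u. Combining with q > 0, by multiplying by a positive, l * u * q < a * u * q. Since i > 0, by multiplying by a positive, l * u * q * i < a * u * q * i.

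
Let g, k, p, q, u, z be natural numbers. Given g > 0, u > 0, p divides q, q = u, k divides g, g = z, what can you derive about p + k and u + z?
p + k ≤ u + z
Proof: Since q = u and p divides q, p divides u. u > 0, so p ≤ u. k divides g and g > 0, therefore k ≤ g. Since g = z, k ≤ z. Since p ≤ u, p + k ≤ u + z.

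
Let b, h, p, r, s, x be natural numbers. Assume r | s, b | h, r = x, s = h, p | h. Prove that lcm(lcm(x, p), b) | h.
Since s = h and r | s, r | h. r = x, so x | h. Because p | h, lcm(x, p) | h. Since b | h, lcm(lcm(x, p), b) | h.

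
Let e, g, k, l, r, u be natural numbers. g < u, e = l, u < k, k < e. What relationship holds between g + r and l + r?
g + r < l + r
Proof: Because u < k and k < e, u < e. Since e = l, u < l. Since g < u, g < l. Then g + r < l + r.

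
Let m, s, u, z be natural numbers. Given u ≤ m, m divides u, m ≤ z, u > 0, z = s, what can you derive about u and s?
u ≤ s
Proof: m divides u and u > 0, therefore m ≤ u. u ≤ m, so m = u. z = s and m ≤ z, therefore m ≤ s. m = u, so u ≤ s.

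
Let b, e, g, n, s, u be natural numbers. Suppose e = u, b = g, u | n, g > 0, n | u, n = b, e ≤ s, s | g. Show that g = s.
u | n and n | u, so u = n. e = u, so e = n. n = b, so e = b. Since b = g, e = g. Because e ≤ s, g ≤ s. Since s | g and g > 0, s ≤ g. Since g ≤ s, g = s.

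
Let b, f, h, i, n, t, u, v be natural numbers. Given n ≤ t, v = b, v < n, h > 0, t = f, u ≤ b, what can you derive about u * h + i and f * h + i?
u * h + i < f * h + i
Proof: From v = b and v < n, b < n. n ≤ t, so b < t. u ≤ b, so u < t. t = f, so u < f. Because h > 0, by multiplying by a positive, u * h < f * h. Then u * h + i < f * h + i.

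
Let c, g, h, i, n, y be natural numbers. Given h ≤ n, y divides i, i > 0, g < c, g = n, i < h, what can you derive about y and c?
y < c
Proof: Because y divides i and i > 0, y ≤ i. Because i < h and h ≤ n, i < n. g = n and g < c, therefore n < c. From i < n, i < c. y ≤ i, so y < c.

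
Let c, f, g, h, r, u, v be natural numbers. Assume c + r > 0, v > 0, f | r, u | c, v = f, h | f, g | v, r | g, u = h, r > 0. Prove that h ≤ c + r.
u = h and u | c, hence h | c. f | r and r > 0, hence f ≤ r. r | g and g | v, so r | v. Since v > 0, r ≤ v. v = f, so r ≤ f. Since f ≤ r, f = r. Since h | f, h | r. h | c, so h | c + r. c + r > 0, so h ≤ c + r.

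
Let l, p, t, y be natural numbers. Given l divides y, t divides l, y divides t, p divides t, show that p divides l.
Since l divides y and y divides t, l divides t. t divides l, so t = l. Since p divides t, p divides l.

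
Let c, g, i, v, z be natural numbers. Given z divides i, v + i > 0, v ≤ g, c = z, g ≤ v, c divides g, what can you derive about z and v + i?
z ≤ v + i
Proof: g ≤ v and v ≤ g, therefore g = v. From c divides g, c divides v. c = z, so z divides v. Since z divides i, z divides v + i. From v + i > 0, z ≤ v + i.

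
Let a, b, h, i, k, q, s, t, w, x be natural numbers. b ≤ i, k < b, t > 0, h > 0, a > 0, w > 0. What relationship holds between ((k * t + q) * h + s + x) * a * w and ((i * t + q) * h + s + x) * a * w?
((k * t + q) * h + s + x) * a * w < ((i * t + q) * h + s + x) * a * w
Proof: k < b and b ≤ i, thus k < i. Because t > 0, by multiplying by a positive, k * t < i * t. Then k * t + q < i * t + q. Since h > 0, by multiplying by a positive, (k * t + q) * h < (i * t + q) * h. Then (k * t + q) * h + s < (i * t + q) * h + s. Then (k * t + q) * h + s + x < (i * t + q) * h + s + x. Since a > 0, by multiplying by a positive, ((k * t + q) * h + s + x) * a < ((i * t + q) * h + s + x) * a. Since w > 0, by multiplying by a positive, ((k * t + q) * h + s + x) * a * w < ((i * t + q) * h + s + x) * a * w.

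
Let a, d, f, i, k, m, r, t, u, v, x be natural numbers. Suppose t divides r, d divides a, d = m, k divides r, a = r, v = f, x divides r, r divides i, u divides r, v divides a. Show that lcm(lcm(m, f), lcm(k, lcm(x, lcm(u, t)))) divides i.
d = m and d divides a, thus m divides a. v = f and v divides a, so f divides a. Since m divides a, lcm(m, f) divides a. a = r, so lcm(m, f) divides r. u divides r and t divides r, thus lcm(u, t) divides r. From x divides r, lcm(x, lcm(u, t)) divides r. Because k divides r, lcm(k, lcm(x, lcm(u, t))) divides r. lcm(m, f) divides r, so lcm(lcm(m, f), lcm(k, lcm(x, lcm(u, t)))) divides r. Since r divides i, lcm(lcm(m, f), lcm(k, lcm(x, lcm(u, t)))) divides i.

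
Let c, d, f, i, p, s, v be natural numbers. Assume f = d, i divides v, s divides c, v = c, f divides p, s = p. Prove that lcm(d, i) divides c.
f = d and f divides p, hence d divides p. s = p and s divides c, so p divides c. d divides p, so d divides c. Because v = c and i divides v, i divides c. d divides c, so lcm(d, i) divides c.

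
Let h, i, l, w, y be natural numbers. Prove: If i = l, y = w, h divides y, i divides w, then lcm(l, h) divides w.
Since i = l and i divides w, l divides w. y = w and h divides y, hence h divides w. From l divides w, lcm(l, h) divides w.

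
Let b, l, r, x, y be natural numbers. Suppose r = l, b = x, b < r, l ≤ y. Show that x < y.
From b = x and b < r, x < r. Since r = l, x < l. Since l ≤ y, x < y.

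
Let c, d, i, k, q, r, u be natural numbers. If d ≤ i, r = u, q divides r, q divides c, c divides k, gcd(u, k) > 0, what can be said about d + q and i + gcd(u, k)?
d + q ≤ i + gcd(u, k)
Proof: r = u and q divides r, therefore q divides u. q divides c and c divides k, hence q divides k. Since q divides u, q divides gcd(u, k). gcd(u, k) > 0, so q ≤ gcd(u, k). Since d ≤ i, d + q ≤ i + gcd(u, k).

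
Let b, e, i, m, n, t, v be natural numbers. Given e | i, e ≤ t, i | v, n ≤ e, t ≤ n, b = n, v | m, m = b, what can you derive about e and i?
e = i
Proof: Because e ≤ t and t ≤ n, e ≤ n. Since n ≤ e, n = e. Because b = n, b = e. Since i | v and v | m, i | m. m = b, so i | b. Because b = e, i | e. e | i, so e = i.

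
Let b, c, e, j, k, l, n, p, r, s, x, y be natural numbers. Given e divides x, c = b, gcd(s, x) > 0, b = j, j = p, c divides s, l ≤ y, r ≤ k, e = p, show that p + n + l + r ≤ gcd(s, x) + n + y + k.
c = b and b = j, so c = j. Since c divides s, j divides s. j = p, so p divides s. Because e = p and e divides x, p divides x. Since p divides s, p divides gcd(s, x). gcd(s, x) > 0, so p ≤ gcd(s, x). Then p + n ≤ gcd(s, x) + n. l ≤ y and r ≤ k, so l + r ≤ y + k. Because p + n ≤ gcd(s, x) + n, p + n + l + r ≤ gcd(s, x) + n + y + k.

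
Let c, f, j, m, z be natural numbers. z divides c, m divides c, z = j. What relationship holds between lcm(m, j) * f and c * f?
lcm(m, j) * f divides c * f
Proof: Since z = j and z divides c, j divides c. m divides c, so lcm(m, j) divides c. Then lcm(m, j) * f divides c * f.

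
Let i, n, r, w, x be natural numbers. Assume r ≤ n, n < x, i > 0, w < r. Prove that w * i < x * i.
w < r and r ≤ n, thus w < n. Because n < x, w < x. Using i > 0, by multiplying by a positive, w * i < x * i.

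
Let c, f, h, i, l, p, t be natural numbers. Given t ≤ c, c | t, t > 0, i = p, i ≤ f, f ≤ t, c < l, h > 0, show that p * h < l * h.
Since c | t and t > 0, c ≤ t. Since t ≤ c, t = c. Because i ≤ f and f ≤ t, i ≤ t. Since i = p, p ≤ t. Since t = c, p ≤ c. From c < l, p < l. Since h > 0, p * h < l * h.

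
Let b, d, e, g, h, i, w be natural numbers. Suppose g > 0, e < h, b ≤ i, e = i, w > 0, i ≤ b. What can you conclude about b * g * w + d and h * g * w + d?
b * g * w + d < h * g * w + d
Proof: Since i ≤ b and b ≤ i, i = b. Because e = i, e = b. Since e < h, b < h. Using g > 0, by multiplying by a positive, b * g < h * g. Since w > 0, by multiplying by a positive, b * g * w < h * g * w. Then b * g * w + d < h * g * w + d.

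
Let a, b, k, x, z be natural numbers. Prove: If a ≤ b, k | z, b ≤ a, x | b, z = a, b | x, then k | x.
From a ≤ b and b ≤ a, a = b. Since z = a, z = b. From b | x and x | b, b = x. Since z = b, z = x. Since k | z, k | x.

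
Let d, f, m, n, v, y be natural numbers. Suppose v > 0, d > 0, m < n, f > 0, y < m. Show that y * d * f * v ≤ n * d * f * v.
Since y < m and m < n, y < n. d > 0, so y * d < n * d. From f > 0, y * d * f < n * d * f. From v > 0, y * d * f * v < n * d * f * v. Then y * d * f * v ≤ n * d * f * v.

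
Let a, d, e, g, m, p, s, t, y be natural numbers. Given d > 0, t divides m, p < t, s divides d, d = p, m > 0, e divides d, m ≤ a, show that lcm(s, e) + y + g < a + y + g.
s divides d and e divides d, hence lcm(s, e) divides d. Since d > 0, lcm(s, e) ≤ d. Since d = p, lcm(s, e) ≤ p. p < t, so lcm(s, e) < t. From t divides m and m > 0, t ≤ m. From m ≤ a, t ≤ a. Because lcm(s, e) < t, lcm(s, e) < a. Then lcm(s, e) + y < a + y. Then lcm(s, e) + y + g < a + y + g.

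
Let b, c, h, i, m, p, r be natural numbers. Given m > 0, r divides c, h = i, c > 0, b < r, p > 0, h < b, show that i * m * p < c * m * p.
From h < b and b < r, h < r. Since h = i, i < r. r divides c and c > 0, therefore r ≤ c. From i < r, i < c. Since m > 0, by multiplying by a positive, i * m < c * m. Since p > 0, by multiplying by a positive, i * m * p < c * m * p.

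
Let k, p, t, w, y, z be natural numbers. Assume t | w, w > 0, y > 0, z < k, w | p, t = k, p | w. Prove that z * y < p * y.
Since w | p and p | w, w = p. Since t | w and w > 0, t ≤ w. Since t = k, k ≤ w. Since z < k, z < w. Because w = p, z < p. Since y > 0, z * y < p * y.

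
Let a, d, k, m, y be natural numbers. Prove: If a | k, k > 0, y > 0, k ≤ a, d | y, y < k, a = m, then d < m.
Because d | y and y > 0, d ≤ y. a | k and k > 0, hence a ≤ k. From k ≤ a, k = a. Since a = m, k = m. Since y < k, y < m. Since d ≤ y, d < m.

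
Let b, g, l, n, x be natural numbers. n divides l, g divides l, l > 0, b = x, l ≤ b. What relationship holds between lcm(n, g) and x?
lcm(n, g) ≤ x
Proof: Since n divides l and g divides l, lcm(n, g) divides l. From l > 0, lcm(n, g) ≤ l. Because l ≤ b, lcm(n, g) ≤ b. b = x, so lcm(n, g) ≤ x.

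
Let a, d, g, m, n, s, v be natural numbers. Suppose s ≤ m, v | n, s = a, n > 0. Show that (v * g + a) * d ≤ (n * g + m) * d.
v | n and n > 0, so v ≤ n. Then v * g ≤ n * g. s = a and s ≤ m, thus a ≤ m. Since v * g ≤ n * g, v * g + a ≤ n * g + m. Then (v * g + a) * d ≤ (n * g + m) * d.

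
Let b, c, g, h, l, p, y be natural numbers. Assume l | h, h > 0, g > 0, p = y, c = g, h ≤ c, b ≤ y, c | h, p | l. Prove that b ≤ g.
c | h and h > 0, so c ≤ h. Since h ≤ c, h = c. Since c = g, h = g. p | l and l | h, therefore p | h. p = y, so y | h. Since h = g, y | g. g > 0, so y ≤ g. b ≤ y, so b ≤ g.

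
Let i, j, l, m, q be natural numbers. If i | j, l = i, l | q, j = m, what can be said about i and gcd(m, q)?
i | gcd(m, q)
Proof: j = m and i | j, hence i | m. From l = i and l | q, i | q. Because i | m, i | gcd(m, q).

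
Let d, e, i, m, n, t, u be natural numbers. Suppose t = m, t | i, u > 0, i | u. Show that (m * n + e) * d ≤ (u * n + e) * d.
t | i and i | u, thus t | u. t = m, so m | u. Since u > 0, m ≤ u. Then m * n ≤ u * n. Then m * n + e ≤ u * n + e. Then (m * n + e) * d ≤ (u * n + e) * d.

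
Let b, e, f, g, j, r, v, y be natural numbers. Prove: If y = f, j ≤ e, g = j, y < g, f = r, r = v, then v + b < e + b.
From f = r and r = v, f = v. From g = j and y < g, y < j. From y = f, f < j. f = v, so v < j. j ≤ e, so v < e. Then v + b < e + b.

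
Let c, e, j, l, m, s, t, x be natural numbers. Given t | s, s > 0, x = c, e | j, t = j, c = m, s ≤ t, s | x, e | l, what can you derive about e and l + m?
e | l + m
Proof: Since t | s and s > 0, t ≤ s. Since s ≤ t, s = t. x = c and s | x, hence s | c. Since c = m, s | m. Since s = t, t | m. t = j, so j | m. e | j, so e | m. e | l, so e | l + m.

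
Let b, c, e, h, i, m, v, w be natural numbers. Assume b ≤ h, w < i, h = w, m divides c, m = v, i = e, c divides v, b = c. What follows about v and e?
v < e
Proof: Since m = v and m divides c, v divides c. Since c divides v, c = v. Since b = c, b = v. From h = w and b ≤ h, b ≤ w. Since b = v, v ≤ w. i = e and w < i, so w < e. Since v ≤ w, v < e.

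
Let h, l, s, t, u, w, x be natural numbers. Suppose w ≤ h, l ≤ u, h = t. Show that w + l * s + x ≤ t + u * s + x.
h = t and w ≤ h, therefore w ≤ t. l ≤ u, thus l * s ≤ u * s. Since w ≤ t, w + l * s ≤ t + u * s. Then w + l * s + x ≤ t + u * s + x.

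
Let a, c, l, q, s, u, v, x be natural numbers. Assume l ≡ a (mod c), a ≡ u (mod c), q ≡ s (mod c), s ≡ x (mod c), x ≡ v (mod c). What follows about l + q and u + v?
l + q ≡ u + v (mod c)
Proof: Since l ≡ a (mod c) and a ≡ u (mod c), l ≡ u (mod c). q ≡ s (mod c) and s ≡ x (mod c), so q ≡ x (mod c). x ≡ v (mod c), so q ≡ v (mod c). Combining with l ≡ u (mod c), by adding congruences, l + q ≡ u + v (mod c).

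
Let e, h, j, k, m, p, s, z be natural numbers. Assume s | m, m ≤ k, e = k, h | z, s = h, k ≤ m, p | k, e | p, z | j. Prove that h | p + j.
Because m ≤ k and k ≤ m, m = k. Because e = k and e | p, k | p. p | k, so k = p. Since m = k, m = p. s = h and s | m, therefore h | m. Since m = p, h | p. Because h | z and z | j, h | j. Since h | p, h | p + j.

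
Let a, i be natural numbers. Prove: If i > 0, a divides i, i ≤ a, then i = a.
Since a divides i and i > 0, a ≤ i. i ≤ a, so i = a.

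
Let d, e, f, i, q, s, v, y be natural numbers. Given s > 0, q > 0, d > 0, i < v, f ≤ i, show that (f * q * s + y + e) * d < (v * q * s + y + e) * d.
f ≤ i and i < v, so f < v. Combined with q > 0, by multiplying by a positive, f * q < v * q. Combined with s > 0, by multiplying by a positive, f * q * s < v * q * s. Then f * q * s + y < v * q * s + y. Then f * q * s + y + e < v * q * s + y + e. Using d > 0 and multiplying by a positive, (f * q * s + y + e) * d < (v * q * s + y + e) * d.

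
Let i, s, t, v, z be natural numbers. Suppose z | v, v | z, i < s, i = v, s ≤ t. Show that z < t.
From v | z and z | v, v = z. Since i = v, i = z. From i < s, z < s. Since s ≤ t, z < t.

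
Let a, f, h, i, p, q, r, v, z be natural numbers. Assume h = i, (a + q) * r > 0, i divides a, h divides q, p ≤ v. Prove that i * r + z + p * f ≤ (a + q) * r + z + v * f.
h = i and h divides q, therefore i divides q. Since i divides a, i divides a + q. Then i * r divides (a + q) * r. Since (a + q) * r > 0, i * r ≤ (a + q) * r. Then i * r + z ≤ (a + q) * r + z. Because p ≤ v, by multiplying by a non-negative, p * f ≤ v * f. i * r + z ≤ (a + q) * r + z, so i * r + z + p * f ≤ (a + q) * r + z + v * f.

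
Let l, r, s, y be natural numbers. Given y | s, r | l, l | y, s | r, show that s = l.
From s | r and r | l, s | l. l | y and y | s, therefore l | s. s | l, so s = l.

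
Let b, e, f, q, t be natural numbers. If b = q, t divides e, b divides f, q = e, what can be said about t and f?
t divides f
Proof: Because b = q and q = e, b = e. b divides f, so e divides f. Since t divides e, t divides f.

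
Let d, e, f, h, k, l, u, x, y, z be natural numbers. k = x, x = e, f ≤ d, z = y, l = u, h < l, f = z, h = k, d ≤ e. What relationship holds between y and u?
y < u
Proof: f = z and z = y, so f = y. f ≤ d, so y ≤ d. k = x and x = e, therefore k = e. l = u and h < l, therefore h < u. Since h = k, k < u. k = e, so e < u. Since d ≤ e, d < u. Since y ≤ d, y < u.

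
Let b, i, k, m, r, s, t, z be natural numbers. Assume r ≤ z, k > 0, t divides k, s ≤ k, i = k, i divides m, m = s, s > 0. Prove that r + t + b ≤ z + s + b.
Because m = s and i divides m, i divides s. i = k, so k divides s. Since s > 0, k ≤ s. Since s ≤ k, k = s. t divides k and k > 0, so t ≤ k. k = s, so t ≤ s. Then t + b ≤ s + b. Since r ≤ z, r + t + b ≤ z + s + b.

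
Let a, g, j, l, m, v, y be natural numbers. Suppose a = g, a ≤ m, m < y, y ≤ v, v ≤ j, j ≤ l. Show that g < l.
From a = g and a ≤ m, g ≤ m. y ≤ v and v ≤ j, thus y ≤ j. m < y, so m < j. Since g ≤ m, g < j. j ≤ l, so g < l.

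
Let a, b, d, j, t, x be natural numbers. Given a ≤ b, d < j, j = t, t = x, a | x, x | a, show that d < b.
j = t and t = x, therefore j = x. Because d < j, d < x. a | x and x | a, so a = x. Since a ≤ b, x ≤ b. Since d < x, d < b.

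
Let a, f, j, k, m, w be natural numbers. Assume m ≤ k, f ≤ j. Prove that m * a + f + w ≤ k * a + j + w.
Since m ≤ k, m * a ≤ k * a. From f ≤ j, f + w ≤ j + w. Since m * a ≤ k * a, m * a + f + w ≤ k * a + j + w.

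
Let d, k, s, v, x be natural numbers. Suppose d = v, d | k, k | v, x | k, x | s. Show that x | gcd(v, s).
Because d = v and d | k, v | k. k | v, so k = v. Since x | k, x | v. Since x | s, x | gcd(v, s).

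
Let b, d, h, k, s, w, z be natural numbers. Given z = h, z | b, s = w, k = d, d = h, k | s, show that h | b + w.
z = h and z | b, therefore h | b. k = d and d = h, so k = h. Since k | s, h | s. Since s = w, h | w. From h | b, h | b + w.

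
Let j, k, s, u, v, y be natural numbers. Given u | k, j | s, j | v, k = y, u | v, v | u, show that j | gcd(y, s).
u | v and v | u, hence u = v. u | k, so v | k. Since j | v, j | k. k = y, so j | y. Since j | s, j | gcd(y, s).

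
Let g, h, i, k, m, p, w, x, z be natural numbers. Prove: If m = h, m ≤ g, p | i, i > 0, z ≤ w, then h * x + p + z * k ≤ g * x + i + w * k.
Because m = h and m ≤ g, h ≤ g. Then h * x ≤ g * x. From p | i and i > 0, p ≤ i. z ≤ w, thus z * k ≤ w * k. p ≤ i, so p + z * k ≤ i + w * k. Because h * x ≤ g * x, h * x + p + z * k ≤ g * x + i + w * k.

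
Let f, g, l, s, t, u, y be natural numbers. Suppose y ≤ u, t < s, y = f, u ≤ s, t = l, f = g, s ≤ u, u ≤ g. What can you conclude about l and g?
l < g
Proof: y = f and f = g, hence y = g. y ≤ u, so g ≤ u. Since u ≤ g, u = g. s ≤ u and u ≤ s, therefore s = u. Because t = l and t < s, l < s. s = u, so l < u. Since u = g, l < g.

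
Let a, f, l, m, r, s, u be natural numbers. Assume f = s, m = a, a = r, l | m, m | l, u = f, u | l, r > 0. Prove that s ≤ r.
From m = a and a = r, m = r. l | m and m | l, so l = m. u = f and u | l, therefore f | l. l = m, so f | m. m = r, so f | r. Since f = s, s | r. From r > 0, s ≤ r.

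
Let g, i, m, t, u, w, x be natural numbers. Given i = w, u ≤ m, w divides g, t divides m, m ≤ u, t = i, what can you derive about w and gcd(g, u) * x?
w divides gcd(g, u) * x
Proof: m ≤ u and u ≤ m, therefore m = u. Because t = i and i = w, t = w. Since t divides m, w divides m. m = u, so w divides u. w divides g, so w divides gcd(g, u). Then w divides gcd(g, u) * x.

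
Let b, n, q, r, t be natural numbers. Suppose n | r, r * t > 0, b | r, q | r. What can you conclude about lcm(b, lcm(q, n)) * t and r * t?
lcm(b, lcm(q, n)) * t ≤ r * t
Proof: Since q | r and n | r, lcm(q, n) | r. b | r, so lcm(b, lcm(q, n)) | r. Then lcm(b, lcm(q, n)) * t | r * t. r * t > 0, so lcm(b, lcm(q, n)) * t ≤ r * t.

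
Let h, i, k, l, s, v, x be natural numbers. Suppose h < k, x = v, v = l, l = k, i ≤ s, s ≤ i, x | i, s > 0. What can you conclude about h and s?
h < s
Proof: From v = l and l = k, v = k. Since x = v, x = k. Because i ≤ s and s ≤ i, i = s. Since x | i, x | s. Since x = k, k | s. s > 0, so k ≤ s. Since h < k, h < s.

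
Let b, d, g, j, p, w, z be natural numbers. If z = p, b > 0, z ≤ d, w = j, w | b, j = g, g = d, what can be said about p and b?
p ≤ b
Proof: Because z = p and z ≤ d, p ≤ d. Because j = g and g = d, j = d. From w = j, w = d. Since w | b, d | b. Because b > 0, d ≤ b. p ≤ d, so p ≤ b.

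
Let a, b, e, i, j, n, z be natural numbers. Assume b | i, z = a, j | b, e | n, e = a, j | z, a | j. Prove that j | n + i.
z = a and j | z, so j | a. a | j, so a = j. Since e = a, e = j. Since e | n, j | n. Since j | b and b | i, j | i. Since j | n, j | n + i.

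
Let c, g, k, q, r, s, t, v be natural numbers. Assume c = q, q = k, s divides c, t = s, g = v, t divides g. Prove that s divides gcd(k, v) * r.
c = q and q = k, therefore c = k. s divides c, so s divides k. g = v and t divides g, hence t divides v. Since t = s, s divides v. Since s divides k, s divides gcd(k, v). Then s divides gcd(k, v) * r.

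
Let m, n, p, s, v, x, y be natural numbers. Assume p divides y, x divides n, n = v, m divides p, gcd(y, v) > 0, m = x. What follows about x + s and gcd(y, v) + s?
x + s ≤ gcd(y, v) + s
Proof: m divides p and p divides y, so m divides y. From m = x, x divides y. n = v and x divides n, therefore x divides v. x divides y, so x divides gcd(y, v). Since gcd(y, v) > 0, x ≤ gcd(y, v). Then x + s ≤ gcd(y, v) + s.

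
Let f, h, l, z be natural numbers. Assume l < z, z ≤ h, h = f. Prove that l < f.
Since h = f and z ≤ h, z ≤ f. l < z, so l < f.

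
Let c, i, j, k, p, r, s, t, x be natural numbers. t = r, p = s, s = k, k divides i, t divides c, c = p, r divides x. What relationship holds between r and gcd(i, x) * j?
r divides gcd(i, x) * j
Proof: p = s and s = k, hence p = k. c = p and t divides c, hence t divides p. Since t = r, r divides p. From p = k, r divides k. Since k divides i, r divides i. Since r divides x, r divides gcd(i, x). Then r divides gcd(i, x) * j.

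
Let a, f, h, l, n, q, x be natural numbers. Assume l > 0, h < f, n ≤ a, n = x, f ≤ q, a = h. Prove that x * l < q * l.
a = h and n ≤ a, so n ≤ h. Since n = x, x ≤ h. h < f and f ≤ q, therefore h < q. x ≤ h, so x < q. Combining with l > 0, by multiplying by a positive, x * l < q * l.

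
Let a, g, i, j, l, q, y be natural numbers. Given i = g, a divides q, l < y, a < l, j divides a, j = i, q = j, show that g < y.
q = j and a divides q, hence a divides j. j divides a, so a = j. j = i, so a = i. i = g, so a = g. From a < l and l < y, a < y. Since a = g, g < y.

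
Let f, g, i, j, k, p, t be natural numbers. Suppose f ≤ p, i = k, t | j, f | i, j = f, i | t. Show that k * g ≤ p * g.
j = f and t | j, hence t | f. From i | t, i | f. Since f | i, f = i. i = k, so f = k. Since f ≤ p, k ≤ p. Then k * g ≤ p * g.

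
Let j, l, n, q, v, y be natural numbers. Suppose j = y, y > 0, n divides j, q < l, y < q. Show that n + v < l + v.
j = y and n divides j, therefore n divides y. y > 0, so n ≤ y. y < q and q < l, therefore y < l. n ≤ y, so n < l. Then n + v < l + v.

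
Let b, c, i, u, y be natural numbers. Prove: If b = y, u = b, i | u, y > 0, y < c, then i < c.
From u = b and i | u, i | b. Since b = y, i | y. y > 0, so i ≤ y. Because y < c, i < c.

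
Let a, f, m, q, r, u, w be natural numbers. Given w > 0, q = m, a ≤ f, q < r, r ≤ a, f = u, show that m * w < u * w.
From q = m and q < r, m < r. r ≤ a and a ≤ f, thus r ≤ f. m < r, so m < f. Since f = u, m < u. Since w > 0, by multiplying by a positive, m * w < u * w.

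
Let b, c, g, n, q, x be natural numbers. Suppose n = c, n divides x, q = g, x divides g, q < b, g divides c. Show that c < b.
n divides x and x divides g, thus n divides g. n = c, so c divides g. g divides c, so g = c. q = g, so q = c. Since q < b, c < b.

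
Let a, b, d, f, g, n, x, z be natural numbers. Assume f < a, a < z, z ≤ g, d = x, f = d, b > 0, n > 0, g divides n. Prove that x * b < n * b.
f = d and d = x, thus f = x. From f < a and a < z, f < z. z ≤ g, so f < g. Since f = x, x < g. g divides n and n > 0, thus g ≤ n. Since x < g, x < n. Using b > 0 and multiplying by a positive, x * b < n * b.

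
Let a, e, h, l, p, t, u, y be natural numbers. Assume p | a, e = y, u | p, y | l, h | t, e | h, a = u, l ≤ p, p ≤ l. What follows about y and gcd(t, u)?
y | gcd(t, u)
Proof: e | h and h | t, thus e | t. Since e = y, y | t. Since l ≤ p and p ≤ l, l = p. From a = u and p | a, p | u. u | p, so p = u. Since l = p, l = u. Since y | l, y | u. Since y | t, y | gcd(t, u).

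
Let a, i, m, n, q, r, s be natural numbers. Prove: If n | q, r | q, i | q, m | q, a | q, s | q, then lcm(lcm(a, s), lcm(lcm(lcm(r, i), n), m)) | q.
Since a | q and s | q, lcm(a, s) | q. r | q and i | q, therefore lcm(r, i) | q. n | q, so lcm(lcm(r, i), n) | q. m | q, so lcm(lcm(lcm(r, i), n), m) | q. lcm(a, s) | q, so lcm(lcm(a, s), lcm(lcm(lcm(r, i), n), m)) | q.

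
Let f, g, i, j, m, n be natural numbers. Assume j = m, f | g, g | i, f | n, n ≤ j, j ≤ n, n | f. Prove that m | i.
Because f | n and n | f, f = n. n ≤ j and j ≤ n, thus n = j. Since f = n, f = j. Since f | g and g | i, f | i. Since f = j, j | i. Since j = m, m | i.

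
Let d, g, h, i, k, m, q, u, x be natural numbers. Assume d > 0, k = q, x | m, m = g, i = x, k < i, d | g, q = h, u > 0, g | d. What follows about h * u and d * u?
h * u < d * u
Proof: k = q and q = h, thus k = h. Because k < i, h < i. i = x, so h < x. g | d and d | g, thus g = d. m = g, so m = d. x | m, so x | d. d > 0, so x ≤ d. h < x, so h < d. Since u > 0, h * u < d * u.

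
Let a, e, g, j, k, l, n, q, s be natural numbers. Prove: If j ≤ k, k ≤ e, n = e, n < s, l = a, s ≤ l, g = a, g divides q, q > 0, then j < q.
n = e and n < s, hence e < s. From k ≤ e, k < s. Since j ≤ k, j < s. Since l = a and s ≤ l, s ≤ a. Because g = a and g divides q, a divides q. q > 0, so a ≤ q. s ≤ a, so s ≤ q. Since j < s, j < q.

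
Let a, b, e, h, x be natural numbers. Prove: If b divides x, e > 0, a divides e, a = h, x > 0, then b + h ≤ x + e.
Since b divides x and x > 0, b ≤ x. a = h and a divides e, therefore h divides e. Since e > 0, h ≤ e. b ≤ x, so b + h ≤ x + e.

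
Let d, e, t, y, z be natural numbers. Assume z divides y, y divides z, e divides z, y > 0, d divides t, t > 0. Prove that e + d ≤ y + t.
z divides y and y divides z, so z = y. Since e divides z, e divides y. y > 0, so e ≤ y. Because d divides t and t > 0, d ≤ t. Since e ≤ y, e + d ≤ y + t.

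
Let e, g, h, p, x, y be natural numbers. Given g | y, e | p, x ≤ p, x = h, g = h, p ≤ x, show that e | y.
p ≤ x and x ≤ p, so p = x. x = h, so p = h. e | p, so e | h. Since g = h and g | y, h | y. e | h, so e | y.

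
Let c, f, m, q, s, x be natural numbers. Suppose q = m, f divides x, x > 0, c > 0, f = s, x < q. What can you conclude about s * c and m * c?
s * c < m * c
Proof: Because f divides x and x > 0, f ≤ x. q = m and x < q, hence x < m. f ≤ x, so f < m. Since f = s, s < m. Using c > 0, by multiplying by a positive, s * c < m * c.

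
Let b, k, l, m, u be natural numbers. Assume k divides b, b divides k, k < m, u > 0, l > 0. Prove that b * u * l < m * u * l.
From k divides b and b divides k, k = b. Since k < m, b < m. Using u > 0 and multiplying by a positive, b * u < m * u. From l > 0, by multiplying by a positive, b * u * l < m * u * l.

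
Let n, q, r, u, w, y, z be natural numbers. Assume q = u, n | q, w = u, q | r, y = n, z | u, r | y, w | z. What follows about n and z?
n = z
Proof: Since y = n and r | y, r | n. Since q | r, q | n. n | q, so n = q. From q = u, n = u. Because w = u and w | z, u | z. Since z | u, u = z. n = u, so n = z.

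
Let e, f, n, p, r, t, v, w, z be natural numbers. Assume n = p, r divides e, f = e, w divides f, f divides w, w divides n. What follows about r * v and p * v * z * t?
r * v divides p * v * z * t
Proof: Because w divides f and f divides w, w = f. Since w divides n, f divides n. Since n = p, f divides p. f = e, so e divides p. From r divides e, r divides p. Then r * v divides p * v. Then r * v divides p * v * z. Then r * v divides p * v * z * t.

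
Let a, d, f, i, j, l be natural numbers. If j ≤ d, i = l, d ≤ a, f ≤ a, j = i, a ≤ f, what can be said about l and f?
l ≤ f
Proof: j = i and i = l, thus j = l. Since j ≤ d, l ≤ d. a ≤ f and f ≤ a, therefore a = f. d ≤ a, so d ≤ f. Since l ≤ d, l ≤ f.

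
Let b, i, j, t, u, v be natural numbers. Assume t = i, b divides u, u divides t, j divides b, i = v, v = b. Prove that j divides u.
Since t = i and i = v, t = v. v = b, so t = b. Since u divides t, u divides b. b divides u, so b = u. Since j divides b, j divides u.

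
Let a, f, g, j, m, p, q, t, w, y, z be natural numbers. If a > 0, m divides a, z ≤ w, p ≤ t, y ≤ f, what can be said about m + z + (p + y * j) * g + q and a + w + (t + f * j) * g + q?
m + z + (p + y * j) * g + q ≤ a + w + (t + f * j) * g + q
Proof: m divides a and a > 0, hence m ≤ a. Since z ≤ w, m + z ≤ a + w. From y ≤ f, by multiplying by a non-negative, y * j ≤ f * j. p ≤ t, so p + y * j ≤ t + f * j. By multiplying by a non-negative, (p + y * j) * g ≤ (t + f * j) * g. Since m + z ≤ a + w, m + z + (p + y * j) * g ≤ a + w + (t + f * j) * g. Then m + z + (p + y * j) * g + q ≤ a + w + (t + f * j) * g + q.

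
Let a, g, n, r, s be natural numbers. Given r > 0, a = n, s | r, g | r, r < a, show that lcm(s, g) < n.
s | r and g | r, thus lcm(s, g) | r. r > 0, so lcm(s, g) ≤ r. Because a = n and r < a, r < n. lcm(s, g) ≤ r, so lcm(s, g) < n.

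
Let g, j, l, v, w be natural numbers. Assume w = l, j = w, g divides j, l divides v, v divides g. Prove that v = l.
j = w and w = l, hence j = l. Since v divides g and g divides j, v divides j. j = l, so v divides l. Since l divides v, l = v. Then v = l.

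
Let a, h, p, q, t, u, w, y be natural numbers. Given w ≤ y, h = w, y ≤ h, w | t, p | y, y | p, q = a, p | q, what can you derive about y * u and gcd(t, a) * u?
y * u | gcd(t, a) * u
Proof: h = w and y ≤ h, so y ≤ w. Since w ≤ y, w = y. From w | t, y | t. p | y and y | p, hence p = y. Because q = a and p | q, p | a. p = y, so y | a. y | t, so y | gcd(t, a). Then y * u | gcd(t, a) * u.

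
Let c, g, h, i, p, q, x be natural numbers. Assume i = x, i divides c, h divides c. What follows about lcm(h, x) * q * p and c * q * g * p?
lcm(h, x) * q * p divides c * q * g * p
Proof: i = x and i divides c, so x divides c. Since h divides c, lcm(h, x) divides c. Then lcm(h, x) * q divides c * q. Then lcm(h, x) * q divides c * q * g. Then lcm(h, x) * q * p divides c * q * g * p.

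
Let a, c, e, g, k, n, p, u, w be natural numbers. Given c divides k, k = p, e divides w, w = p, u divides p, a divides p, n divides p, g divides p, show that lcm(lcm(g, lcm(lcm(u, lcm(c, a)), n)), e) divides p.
k = p and c divides k, thus c divides p. Since a divides p, lcm(c, a) divides p. Since u divides p, lcm(u, lcm(c, a)) divides p. Because n divides p, lcm(lcm(u, lcm(c, a)), n) divides p. Since g divides p, lcm(g, lcm(lcm(u, lcm(c, a)), n)) divides p. w = p and e divides w, so e divides p. Since lcm(g, lcm(lcm(u, lcm(c, a)), n)) divides p, lcm(lcm(g, lcm(lcm(u, lcm(c, a)), n)), e) divides p.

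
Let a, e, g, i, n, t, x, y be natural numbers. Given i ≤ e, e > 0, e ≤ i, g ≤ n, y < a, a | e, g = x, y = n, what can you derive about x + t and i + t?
x + t < i + t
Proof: g = x and g ≤ n, therefore x ≤ n. e ≤ i and i ≤ e, thus e = i. a | e and e > 0, thus a ≤ e. y < a, so y < e. Since y = n, n < e. e = i, so n < i. Since x ≤ n, x < i. Then x + t < i + t.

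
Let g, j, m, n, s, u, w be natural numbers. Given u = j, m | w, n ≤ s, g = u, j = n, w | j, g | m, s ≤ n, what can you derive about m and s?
m = s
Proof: m | w and w | j, thus m | j. g = u and g | m, therefore u | m. Because u = j, j | m. Since m | j, m = j. Since j = n, m = n. Since n ≤ s and s ≤ n, n = s. m = n, so m = s.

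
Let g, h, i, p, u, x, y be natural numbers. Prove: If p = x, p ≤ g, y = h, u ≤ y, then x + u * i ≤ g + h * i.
p = x and p ≤ g, therefore x ≤ g. Since y = h and u ≤ y, u ≤ h. Then u * i ≤ h * i. x ≤ g, so x + u * i ≤ g + h * i.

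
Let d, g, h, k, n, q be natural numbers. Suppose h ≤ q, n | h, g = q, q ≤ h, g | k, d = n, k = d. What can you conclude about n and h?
n = h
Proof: k = d and d = n, so k = n. q ≤ h and h ≤ q, thus q = h. g = q and g | k, therefore q | k. q = h, so h | k. From k = n, h | n. n | h, so n = h.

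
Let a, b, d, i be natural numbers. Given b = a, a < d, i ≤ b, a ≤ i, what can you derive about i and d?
i < d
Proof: From b = a and i ≤ b, i ≤ a. Since a ≤ i, a = i. a < d, so i < d.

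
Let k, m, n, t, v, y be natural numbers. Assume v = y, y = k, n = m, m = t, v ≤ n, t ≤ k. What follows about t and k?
t = k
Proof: v = y and y = k, thus v = k. From n = m and m = t, n = t. v ≤ n, so v ≤ t. Since v = k, k ≤ t. Since t ≤ k, k = t. Then t = k.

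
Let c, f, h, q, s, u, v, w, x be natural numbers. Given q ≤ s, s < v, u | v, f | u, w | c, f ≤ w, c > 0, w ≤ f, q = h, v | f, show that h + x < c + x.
q ≤ s and s < v, thus q < v. q = h, so h < v. w ≤ f and f ≤ w, thus w = f. f | u and u | v, hence f | v. Since v | f, f = v. w = f, so w = v. Since w | c, v | c. Since c > 0, v ≤ c. h < v, so h < c. Then h + x < c + x.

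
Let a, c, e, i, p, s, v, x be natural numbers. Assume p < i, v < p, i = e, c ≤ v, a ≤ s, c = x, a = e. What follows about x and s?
x < s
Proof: c ≤ v and v < p, therefore c < p. c = x, so x < p. Because i = e and p < i, p < e. x < p, so x < e. Because a = e and a ≤ s, e ≤ s. x < e, so x < s.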